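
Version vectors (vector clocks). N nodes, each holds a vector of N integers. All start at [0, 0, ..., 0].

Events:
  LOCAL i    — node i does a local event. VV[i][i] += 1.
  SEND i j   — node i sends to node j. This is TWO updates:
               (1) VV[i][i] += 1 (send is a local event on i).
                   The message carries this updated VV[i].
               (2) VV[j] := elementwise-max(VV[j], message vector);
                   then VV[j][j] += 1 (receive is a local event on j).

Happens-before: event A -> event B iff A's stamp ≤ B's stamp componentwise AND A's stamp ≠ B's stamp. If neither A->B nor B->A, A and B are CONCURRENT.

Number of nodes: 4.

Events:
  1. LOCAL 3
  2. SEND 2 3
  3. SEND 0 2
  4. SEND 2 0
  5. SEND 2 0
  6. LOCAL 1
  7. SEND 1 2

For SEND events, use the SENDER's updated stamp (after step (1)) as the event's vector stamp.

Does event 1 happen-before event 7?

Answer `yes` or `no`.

Initial: VV[0]=[0, 0, 0, 0]
Initial: VV[1]=[0, 0, 0, 0]
Initial: VV[2]=[0, 0, 0, 0]
Initial: VV[3]=[0, 0, 0, 0]
Event 1: LOCAL 3: VV[3][3]++ -> VV[3]=[0, 0, 0, 1]
Event 2: SEND 2->3: VV[2][2]++ -> VV[2]=[0, 0, 1, 0], msg_vec=[0, 0, 1, 0]; VV[3]=max(VV[3],msg_vec) then VV[3][3]++ -> VV[3]=[0, 0, 1, 2]
Event 3: SEND 0->2: VV[0][0]++ -> VV[0]=[1, 0, 0, 0], msg_vec=[1, 0, 0, 0]; VV[2]=max(VV[2],msg_vec) then VV[2][2]++ -> VV[2]=[1, 0, 2, 0]
Event 4: SEND 2->0: VV[2][2]++ -> VV[2]=[1, 0, 3, 0], msg_vec=[1, 0, 3, 0]; VV[0]=max(VV[0],msg_vec) then VV[0][0]++ -> VV[0]=[2, 0, 3, 0]
Event 5: SEND 2->0: VV[2][2]++ -> VV[2]=[1, 0, 4, 0], msg_vec=[1, 0, 4, 0]; VV[0]=max(VV[0],msg_vec) then VV[0][0]++ -> VV[0]=[3, 0, 4, 0]
Event 6: LOCAL 1: VV[1][1]++ -> VV[1]=[0, 1, 0, 0]
Event 7: SEND 1->2: VV[1][1]++ -> VV[1]=[0, 2, 0, 0], msg_vec=[0, 2, 0, 0]; VV[2]=max(VV[2],msg_vec) then VV[2][2]++ -> VV[2]=[1, 2, 5, 0]
Event 1 stamp: [0, 0, 0, 1]
Event 7 stamp: [0, 2, 0, 0]
[0, 0, 0, 1] <= [0, 2, 0, 0]? False. Equal? False. Happens-before: False

Answer: no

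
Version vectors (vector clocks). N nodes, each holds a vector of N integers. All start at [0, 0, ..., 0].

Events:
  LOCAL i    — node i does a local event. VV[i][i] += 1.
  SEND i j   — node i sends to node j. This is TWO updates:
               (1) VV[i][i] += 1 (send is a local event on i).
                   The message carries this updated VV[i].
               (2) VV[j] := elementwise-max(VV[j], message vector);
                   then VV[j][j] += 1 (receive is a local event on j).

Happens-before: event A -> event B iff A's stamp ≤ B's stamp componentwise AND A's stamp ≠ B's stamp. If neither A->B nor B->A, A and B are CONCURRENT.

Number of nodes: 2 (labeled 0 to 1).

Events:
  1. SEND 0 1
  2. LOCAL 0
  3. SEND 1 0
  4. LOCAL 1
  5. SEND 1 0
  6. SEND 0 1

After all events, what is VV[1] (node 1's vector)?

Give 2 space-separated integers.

Answer: 5 5

Derivation:
Initial: VV[0]=[0, 0]
Initial: VV[1]=[0, 0]
Event 1: SEND 0->1: VV[0][0]++ -> VV[0]=[1, 0], msg_vec=[1, 0]; VV[1]=max(VV[1],msg_vec) then VV[1][1]++ -> VV[1]=[1, 1]
Event 2: LOCAL 0: VV[0][0]++ -> VV[0]=[2, 0]
Event 3: SEND 1->0: VV[1][1]++ -> VV[1]=[1, 2], msg_vec=[1, 2]; VV[0]=max(VV[0],msg_vec) then VV[0][0]++ -> VV[0]=[3, 2]
Event 4: LOCAL 1: VV[1][1]++ -> VV[1]=[1, 3]
Event 5: SEND 1->0: VV[1][1]++ -> VV[1]=[1, 4], msg_vec=[1, 4]; VV[0]=max(VV[0],msg_vec) then VV[0][0]++ -> VV[0]=[4, 4]
Event 6: SEND 0->1: VV[0][0]++ -> VV[0]=[5, 4], msg_vec=[5, 4]; VV[1]=max(VV[1],msg_vec) then VV[1][1]++ -> VV[1]=[5, 5]
Final vectors: VV[0]=[5, 4]; VV[1]=[5, 5]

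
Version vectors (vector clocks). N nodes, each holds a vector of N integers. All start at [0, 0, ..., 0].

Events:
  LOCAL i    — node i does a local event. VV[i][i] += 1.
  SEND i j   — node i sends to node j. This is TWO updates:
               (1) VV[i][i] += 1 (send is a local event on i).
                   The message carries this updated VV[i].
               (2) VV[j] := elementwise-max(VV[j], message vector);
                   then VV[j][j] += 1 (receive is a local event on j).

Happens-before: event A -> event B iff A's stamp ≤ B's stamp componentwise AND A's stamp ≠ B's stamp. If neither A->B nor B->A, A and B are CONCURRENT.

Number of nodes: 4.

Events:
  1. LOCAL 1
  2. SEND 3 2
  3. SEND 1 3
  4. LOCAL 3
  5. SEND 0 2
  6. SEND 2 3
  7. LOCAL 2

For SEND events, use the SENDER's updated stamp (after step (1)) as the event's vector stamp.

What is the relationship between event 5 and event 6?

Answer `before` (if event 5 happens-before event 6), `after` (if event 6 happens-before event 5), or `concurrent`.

Initial: VV[0]=[0, 0, 0, 0]
Initial: VV[1]=[0, 0, 0, 0]
Initial: VV[2]=[0, 0, 0, 0]
Initial: VV[3]=[0, 0, 0, 0]
Event 1: LOCAL 1: VV[1][1]++ -> VV[1]=[0, 1, 0, 0]
Event 2: SEND 3->2: VV[3][3]++ -> VV[3]=[0, 0, 0, 1], msg_vec=[0, 0, 0, 1]; VV[2]=max(VV[2],msg_vec) then VV[2][2]++ -> VV[2]=[0, 0, 1, 1]
Event 3: SEND 1->3: VV[1][1]++ -> VV[1]=[0, 2, 0, 0], msg_vec=[0, 2, 0, 0]; VV[3]=max(VV[3],msg_vec) then VV[3][3]++ -> VV[3]=[0, 2, 0, 2]
Event 4: LOCAL 3: VV[3][3]++ -> VV[3]=[0, 2, 0, 3]
Event 5: SEND 0->2: VV[0][0]++ -> VV[0]=[1, 0, 0, 0], msg_vec=[1, 0, 0, 0]; VV[2]=max(VV[2],msg_vec) then VV[2][2]++ -> VV[2]=[1, 0, 2, 1]
Event 6: SEND 2->3: VV[2][2]++ -> VV[2]=[1, 0, 3, 1], msg_vec=[1, 0, 3, 1]; VV[3]=max(VV[3],msg_vec) then VV[3][3]++ -> VV[3]=[1, 2, 3, 4]
Event 7: LOCAL 2: VV[2][2]++ -> VV[2]=[1, 0, 4, 1]
Event 5 stamp: [1, 0, 0, 0]
Event 6 stamp: [1, 0, 3, 1]
[1, 0, 0, 0] <= [1, 0, 3, 1]? True
[1, 0, 3, 1] <= [1, 0, 0, 0]? False
Relation: before

Answer: before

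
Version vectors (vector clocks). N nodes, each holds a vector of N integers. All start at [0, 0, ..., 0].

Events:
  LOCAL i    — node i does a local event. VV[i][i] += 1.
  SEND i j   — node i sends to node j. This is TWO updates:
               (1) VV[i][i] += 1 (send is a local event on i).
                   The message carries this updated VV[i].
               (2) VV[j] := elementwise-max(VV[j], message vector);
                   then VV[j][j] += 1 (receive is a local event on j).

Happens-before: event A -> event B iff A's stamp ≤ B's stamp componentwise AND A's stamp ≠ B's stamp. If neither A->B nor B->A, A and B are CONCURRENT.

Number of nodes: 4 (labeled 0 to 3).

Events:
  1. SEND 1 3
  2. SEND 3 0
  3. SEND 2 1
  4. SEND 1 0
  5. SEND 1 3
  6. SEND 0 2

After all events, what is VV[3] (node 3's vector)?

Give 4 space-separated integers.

Initial: VV[0]=[0, 0, 0, 0]
Initial: VV[1]=[0, 0, 0, 0]
Initial: VV[2]=[0, 0, 0, 0]
Initial: VV[3]=[0, 0, 0, 0]
Event 1: SEND 1->3: VV[1][1]++ -> VV[1]=[0, 1, 0, 0], msg_vec=[0, 1, 0, 0]; VV[3]=max(VV[3],msg_vec) then VV[3][3]++ -> VV[3]=[0, 1, 0, 1]
Event 2: SEND 3->0: VV[3][3]++ -> VV[3]=[0, 1, 0, 2], msg_vec=[0, 1, 0, 2]; VV[0]=max(VV[0],msg_vec) then VV[0][0]++ -> VV[0]=[1, 1, 0, 2]
Event 3: SEND 2->1: VV[2][2]++ -> VV[2]=[0, 0, 1, 0], msg_vec=[0, 0, 1, 0]; VV[1]=max(VV[1],msg_vec) then VV[1][1]++ -> VV[1]=[0, 2, 1, 0]
Event 4: SEND 1->0: VV[1][1]++ -> VV[1]=[0, 3, 1, 0], msg_vec=[0, 3, 1, 0]; VV[0]=max(VV[0],msg_vec) then VV[0][0]++ -> VV[0]=[2, 3, 1, 2]
Event 5: SEND 1->3: VV[1][1]++ -> VV[1]=[0, 4, 1, 0], msg_vec=[0, 4, 1, 0]; VV[3]=max(VV[3],msg_vec) then VV[3][3]++ -> VV[3]=[0, 4, 1, 3]
Event 6: SEND 0->2: VV[0][0]++ -> VV[0]=[3, 3, 1, 2], msg_vec=[3, 3, 1, 2]; VV[2]=max(VV[2],msg_vec) then VV[2][2]++ -> VV[2]=[3, 3, 2, 2]
Final vectors: VV[0]=[3, 3, 1, 2]; VV[1]=[0, 4, 1, 0]; VV[2]=[3, 3, 2, 2]; VV[3]=[0, 4, 1, 3]

Answer: 0 4 1 3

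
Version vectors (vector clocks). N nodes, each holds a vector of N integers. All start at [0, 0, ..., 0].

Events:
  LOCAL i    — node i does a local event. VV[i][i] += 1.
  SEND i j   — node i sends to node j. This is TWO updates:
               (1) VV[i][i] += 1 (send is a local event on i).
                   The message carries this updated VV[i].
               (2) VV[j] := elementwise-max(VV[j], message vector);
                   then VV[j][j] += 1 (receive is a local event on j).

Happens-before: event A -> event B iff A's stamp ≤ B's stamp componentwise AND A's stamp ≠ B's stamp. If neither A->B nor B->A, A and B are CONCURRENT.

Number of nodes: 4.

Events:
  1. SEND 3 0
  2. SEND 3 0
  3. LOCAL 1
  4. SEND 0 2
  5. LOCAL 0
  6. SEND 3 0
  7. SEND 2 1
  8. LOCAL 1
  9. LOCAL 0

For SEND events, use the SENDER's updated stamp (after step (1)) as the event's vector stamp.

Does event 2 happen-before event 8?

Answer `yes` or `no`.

Answer: yes

Derivation:
Initial: VV[0]=[0, 0, 0, 0]
Initial: VV[1]=[0, 0, 0, 0]
Initial: VV[2]=[0, 0, 0, 0]
Initial: VV[3]=[0, 0, 0, 0]
Event 1: SEND 3->0: VV[3][3]++ -> VV[3]=[0, 0, 0, 1], msg_vec=[0, 0, 0, 1]; VV[0]=max(VV[0],msg_vec) then VV[0][0]++ -> VV[0]=[1, 0, 0, 1]
Event 2: SEND 3->0: VV[3][3]++ -> VV[3]=[0, 0, 0, 2], msg_vec=[0, 0, 0, 2]; VV[0]=max(VV[0],msg_vec) then VV[0][0]++ -> VV[0]=[2, 0, 0, 2]
Event 3: LOCAL 1: VV[1][1]++ -> VV[1]=[0, 1, 0, 0]
Event 4: SEND 0->2: VV[0][0]++ -> VV[0]=[3, 0, 0, 2], msg_vec=[3, 0, 0, 2]; VV[2]=max(VV[2],msg_vec) then VV[2][2]++ -> VV[2]=[3, 0, 1, 2]
Event 5: LOCAL 0: VV[0][0]++ -> VV[0]=[4, 0, 0, 2]
Event 6: SEND 3->0: VV[3][3]++ -> VV[3]=[0, 0, 0, 3], msg_vec=[0, 0, 0, 3]; VV[0]=max(VV[0],msg_vec) then VV[0][0]++ -> VV[0]=[5, 0, 0, 3]
Event 7: SEND 2->1: VV[2][2]++ -> VV[2]=[3, 0, 2, 2], msg_vec=[3, 0, 2, 2]; VV[1]=max(VV[1],msg_vec) then VV[1][1]++ -> VV[1]=[3, 2, 2, 2]
Event 8: LOCAL 1: VV[1][1]++ -> VV[1]=[3, 3, 2, 2]
Event 9: LOCAL 0: VV[0][0]++ -> VV[0]=[6, 0, 0, 3]
Event 2 stamp: [0, 0, 0, 2]
Event 8 stamp: [3, 3, 2, 2]
[0, 0, 0, 2] <= [3, 3, 2, 2]? True. Equal? False. Happens-before: True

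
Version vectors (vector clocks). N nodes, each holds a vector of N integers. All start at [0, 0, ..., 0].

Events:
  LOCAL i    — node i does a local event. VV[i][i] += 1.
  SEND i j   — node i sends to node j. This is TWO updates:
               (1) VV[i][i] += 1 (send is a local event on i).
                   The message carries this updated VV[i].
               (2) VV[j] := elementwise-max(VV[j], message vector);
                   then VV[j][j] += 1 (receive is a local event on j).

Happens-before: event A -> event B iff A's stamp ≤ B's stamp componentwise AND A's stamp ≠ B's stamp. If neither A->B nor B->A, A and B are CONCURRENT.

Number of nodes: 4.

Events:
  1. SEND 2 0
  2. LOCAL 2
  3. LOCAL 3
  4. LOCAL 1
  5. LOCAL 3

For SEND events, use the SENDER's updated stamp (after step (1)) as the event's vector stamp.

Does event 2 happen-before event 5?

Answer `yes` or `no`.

Initial: VV[0]=[0, 0, 0, 0]
Initial: VV[1]=[0, 0, 0, 0]
Initial: VV[2]=[0, 0, 0, 0]
Initial: VV[3]=[0, 0, 0, 0]
Event 1: SEND 2->0: VV[2][2]++ -> VV[2]=[0, 0, 1, 0], msg_vec=[0, 0, 1, 0]; VV[0]=max(VV[0],msg_vec) then VV[0][0]++ -> VV[0]=[1, 0, 1, 0]
Event 2: LOCAL 2: VV[2][2]++ -> VV[2]=[0, 0, 2, 0]
Event 3: LOCAL 3: VV[3][3]++ -> VV[3]=[0, 0, 0, 1]
Event 4: LOCAL 1: VV[1][1]++ -> VV[1]=[0, 1, 0, 0]
Event 5: LOCAL 3: VV[3][3]++ -> VV[3]=[0, 0, 0, 2]
Event 2 stamp: [0, 0, 2, 0]
Event 5 stamp: [0, 0, 0, 2]
[0, 0, 2, 0] <= [0, 0, 0, 2]? False. Equal? False. Happens-before: False

Answer: no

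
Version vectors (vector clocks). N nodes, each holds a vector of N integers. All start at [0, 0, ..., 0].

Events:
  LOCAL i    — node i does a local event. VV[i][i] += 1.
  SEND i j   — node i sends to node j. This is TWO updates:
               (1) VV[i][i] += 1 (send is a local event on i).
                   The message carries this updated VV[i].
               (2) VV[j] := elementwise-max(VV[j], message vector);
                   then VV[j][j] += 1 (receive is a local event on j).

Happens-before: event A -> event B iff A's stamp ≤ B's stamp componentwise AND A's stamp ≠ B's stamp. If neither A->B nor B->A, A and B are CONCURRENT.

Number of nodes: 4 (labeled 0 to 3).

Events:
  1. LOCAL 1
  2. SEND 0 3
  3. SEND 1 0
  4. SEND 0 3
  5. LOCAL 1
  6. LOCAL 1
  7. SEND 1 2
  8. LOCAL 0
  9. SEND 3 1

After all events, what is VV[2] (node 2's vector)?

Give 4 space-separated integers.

Answer: 0 5 1 0

Derivation:
Initial: VV[0]=[0, 0, 0, 0]
Initial: VV[1]=[0, 0, 0, 0]
Initial: VV[2]=[0, 0, 0, 0]
Initial: VV[3]=[0, 0, 0, 0]
Event 1: LOCAL 1: VV[1][1]++ -> VV[1]=[0, 1, 0, 0]
Event 2: SEND 0->3: VV[0][0]++ -> VV[0]=[1, 0, 0, 0], msg_vec=[1, 0, 0, 0]; VV[3]=max(VV[3],msg_vec) then VV[3][3]++ -> VV[3]=[1, 0, 0, 1]
Event 3: SEND 1->0: VV[1][1]++ -> VV[1]=[0, 2, 0, 0], msg_vec=[0, 2, 0, 0]; VV[0]=max(VV[0],msg_vec) then VV[0][0]++ -> VV[0]=[2, 2, 0, 0]
Event 4: SEND 0->3: VV[0][0]++ -> VV[0]=[3, 2, 0, 0], msg_vec=[3, 2, 0, 0]; VV[3]=max(VV[3],msg_vec) then VV[3][3]++ -> VV[3]=[3, 2, 0, 2]
Event 5: LOCAL 1: VV[1][1]++ -> VV[1]=[0, 3, 0, 0]
Event 6: LOCAL 1: VV[1][1]++ -> VV[1]=[0, 4, 0, 0]
Event 7: SEND 1->2: VV[1][1]++ -> VV[1]=[0, 5, 0, 0], msg_vec=[0, 5, 0, 0]; VV[2]=max(VV[2],msg_vec) then VV[2][2]++ -> VV[2]=[0, 5, 1, 0]
Event 8: LOCAL 0: VV[0][0]++ -> VV[0]=[4, 2, 0, 0]
Event 9: SEND 3->1: VV[3][3]++ -> VV[3]=[3, 2, 0, 3], msg_vec=[3, 2, 0, 3]; VV[1]=max(VV[1],msg_vec) then VV[1][1]++ -> VV[1]=[3, 6, 0, 3]
Final vectors: VV[0]=[4, 2, 0, 0]; VV[1]=[3, 6, 0, 3]; VV[2]=[0, 5, 1, 0]; VV[3]=[3, 2, 0, 3]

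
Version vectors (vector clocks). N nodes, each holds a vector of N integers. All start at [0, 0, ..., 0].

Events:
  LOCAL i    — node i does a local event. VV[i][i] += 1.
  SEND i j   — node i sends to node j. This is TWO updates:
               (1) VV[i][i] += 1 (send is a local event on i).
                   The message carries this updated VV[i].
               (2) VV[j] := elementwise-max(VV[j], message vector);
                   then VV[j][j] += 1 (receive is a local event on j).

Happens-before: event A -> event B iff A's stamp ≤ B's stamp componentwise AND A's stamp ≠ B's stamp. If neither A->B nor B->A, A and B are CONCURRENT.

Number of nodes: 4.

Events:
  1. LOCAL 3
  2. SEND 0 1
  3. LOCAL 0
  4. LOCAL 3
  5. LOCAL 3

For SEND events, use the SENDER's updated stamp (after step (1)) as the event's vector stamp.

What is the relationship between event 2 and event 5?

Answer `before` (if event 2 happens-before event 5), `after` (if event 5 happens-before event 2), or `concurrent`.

Answer: concurrent

Derivation:
Initial: VV[0]=[0, 0, 0, 0]
Initial: VV[1]=[0, 0, 0, 0]
Initial: VV[2]=[0, 0, 0, 0]
Initial: VV[3]=[0, 0, 0, 0]
Event 1: LOCAL 3: VV[3][3]++ -> VV[3]=[0, 0, 0, 1]
Event 2: SEND 0->1: VV[0][0]++ -> VV[0]=[1, 0, 0, 0], msg_vec=[1, 0, 0, 0]; VV[1]=max(VV[1],msg_vec) then VV[1][1]++ -> VV[1]=[1, 1, 0, 0]
Event 3: LOCAL 0: VV[0][0]++ -> VV[0]=[2, 0, 0, 0]
Event 4: LOCAL 3: VV[3][3]++ -> VV[3]=[0, 0, 0, 2]
Event 5: LOCAL 3: VV[3][3]++ -> VV[3]=[0, 0, 0, 3]
Event 2 stamp: [1, 0, 0, 0]
Event 5 stamp: [0, 0, 0, 3]
[1, 0, 0, 0] <= [0, 0, 0, 3]? False
[0, 0, 0, 3] <= [1, 0, 0, 0]? False
Relation: concurrent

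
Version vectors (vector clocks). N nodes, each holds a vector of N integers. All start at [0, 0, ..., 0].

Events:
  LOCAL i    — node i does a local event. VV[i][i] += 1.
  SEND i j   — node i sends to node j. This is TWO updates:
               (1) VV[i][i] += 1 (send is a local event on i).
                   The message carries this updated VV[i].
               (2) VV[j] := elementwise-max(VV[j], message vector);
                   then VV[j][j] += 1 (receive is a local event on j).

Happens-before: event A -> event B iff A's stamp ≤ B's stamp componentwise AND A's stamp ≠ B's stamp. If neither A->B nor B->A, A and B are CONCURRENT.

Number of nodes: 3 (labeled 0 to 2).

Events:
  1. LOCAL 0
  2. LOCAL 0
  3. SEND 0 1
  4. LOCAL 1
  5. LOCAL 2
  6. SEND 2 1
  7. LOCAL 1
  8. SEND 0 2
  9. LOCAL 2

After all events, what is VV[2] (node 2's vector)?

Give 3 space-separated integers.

Answer: 4 0 4

Derivation:
Initial: VV[0]=[0, 0, 0]
Initial: VV[1]=[0, 0, 0]
Initial: VV[2]=[0, 0, 0]
Event 1: LOCAL 0: VV[0][0]++ -> VV[0]=[1, 0, 0]
Event 2: LOCAL 0: VV[0][0]++ -> VV[0]=[2, 0, 0]
Event 3: SEND 0->1: VV[0][0]++ -> VV[0]=[3, 0, 0], msg_vec=[3, 0, 0]; VV[1]=max(VV[1],msg_vec) then VV[1][1]++ -> VV[1]=[3, 1, 0]
Event 4: LOCAL 1: VV[1][1]++ -> VV[1]=[3, 2, 0]
Event 5: LOCAL 2: VV[2][2]++ -> VV[2]=[0, 0, 1]
Event 6: SEND 2->1: VV[2][2]++ -> VV[2]=[0, 0, 2], msg_vec=[0, 0, 2]; VV[1]=max(VV[1],msg_vec) then VV[1][1]++ -> VV[1]=[3, 3, 2]
Event 7: LOCAL 1: VV[1][1]++ -> VV[1]=[3, 4, 2]
Event 8: SEND 0->2: VV[0][0]++ -> VV[0]=[4, 0, 0], msg_vec=[4, 0, 0]; VV[2]=max(VV[2],msg_vec) then VV[2][2]++ -> VV[2]=[4, 0, 3]
Event 9: LOCAL 2: VV[2][2]++ -> VV[2]=[4, 0, 4]
Final vectors: VV[0]=[4, 0, 0]; VV[1]=[3, 4, 2]; VV[2]=[4, 0, 4]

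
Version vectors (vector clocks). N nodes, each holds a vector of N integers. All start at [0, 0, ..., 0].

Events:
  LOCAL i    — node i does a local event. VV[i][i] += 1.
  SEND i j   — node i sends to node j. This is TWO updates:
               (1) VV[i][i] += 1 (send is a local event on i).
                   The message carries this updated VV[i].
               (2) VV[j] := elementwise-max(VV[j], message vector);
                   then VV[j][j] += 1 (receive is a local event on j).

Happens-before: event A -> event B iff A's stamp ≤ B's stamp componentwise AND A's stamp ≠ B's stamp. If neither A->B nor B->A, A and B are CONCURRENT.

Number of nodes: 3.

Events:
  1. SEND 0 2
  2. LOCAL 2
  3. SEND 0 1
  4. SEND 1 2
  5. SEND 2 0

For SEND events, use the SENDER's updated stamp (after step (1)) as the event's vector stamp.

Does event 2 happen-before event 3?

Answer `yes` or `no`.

Initial: VV[0]=[0, 0, 0]
Initial: VV[1]=[0, 0, 0]
Initial: VV[2]=[0, 0, 0]
Event 1: SEND 0->2: VV[0][0]++ -> VV[0]=[1, 0, 0], msg_vec=[1, 0, 0]; VV[2]=max(VV[2],msg_vec) then VV[2][2]++ -> VV[2]=[1, 0, 1]
Event 2: LOCAL 2: VV[2][2]++ -> VV[2]=[1, 0, 2]
Event 3: SEND 0->1: VV[0][0]++ -> VV[0]=[2, 0, 0], msg_vec=[2, 0, 0]; VV[1]=max(VV[1],msg_vec) then VV[1][1]++ -> VV[1]=[2, 1, 0]
Event 4: SEND 1->2: VV[1][1]++ -> VV[1]=[2, 2, 0], msg_vec=[2, 2, 0]; VV[2]=max(VV[2],msg_vec) then VV[2][2]++ -> VV[2]=[2, 2, 3]
Event 5: SEND 2->0: VV[2][2]++ -> VV[2]=[2, 2, 4], msg_vec=[2, 2, 4]; VV[0]=max(VV[0],msg_vec) then VV[0][0]++ -> VV[0]=[3, 2, 4]
Event 2 stamp: [1, 0, 2]
Event 3 stamp: [2, 0, 0]
[1, 0, 2] <= [2, 0, 0]? False. Equal? False. Happens-before: False

Answer: no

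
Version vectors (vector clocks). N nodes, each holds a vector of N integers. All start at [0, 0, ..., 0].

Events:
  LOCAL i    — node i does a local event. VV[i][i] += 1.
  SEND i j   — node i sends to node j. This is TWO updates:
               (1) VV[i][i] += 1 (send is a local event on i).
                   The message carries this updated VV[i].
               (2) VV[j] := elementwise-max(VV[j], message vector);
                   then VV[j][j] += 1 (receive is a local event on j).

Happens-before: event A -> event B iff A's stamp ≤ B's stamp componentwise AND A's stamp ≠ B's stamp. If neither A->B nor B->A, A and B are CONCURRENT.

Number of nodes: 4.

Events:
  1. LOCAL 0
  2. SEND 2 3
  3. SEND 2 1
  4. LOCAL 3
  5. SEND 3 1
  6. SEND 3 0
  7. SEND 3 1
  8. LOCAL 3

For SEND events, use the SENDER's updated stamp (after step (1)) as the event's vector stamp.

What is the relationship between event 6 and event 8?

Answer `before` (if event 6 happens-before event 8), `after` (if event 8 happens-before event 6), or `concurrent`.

Answer: before

Derivation:
Initial: VV[0]=[0, 0, 0, 0]
Initial: VV[1]=[0, 0, 0, 0]
Initial: VV[2]=[0, 0, 0, 0]
Initial: VV[3]=[0, 0, 0, 0]
Event 1: LOCAL 0: VV[0][0]++ -> VV[0]=[1, 0, 0, 0]
Event 2: SEND 2->3: VV[2][2]++ -> VV[2]=[0, 0, 1, 0], msg_vec=[0, 0, 1, 0]; VV[3]=max(VV[3],msg_vec) then VV[3][3]++ -> VV[3]=[0, 0, 1, 1]
Event 3: SEND 2->1: VV[2][2]++ -> VV[2]=[0, 0, 2, 0], msg_vec=[0, 0, 2, 0]; VV[1]=max(VV[1],msg_vec) then VV[1][1]++ -> VV[1]=[0, 1, 2, 0]
Event 4: LOCAL 3: VV[3][3]++ -> VV[3]=[0, 0, 1, 2]
Event 5: SEND 3->1: VV[3][3]++ -> VV[3]=[0, 0, 1, 3], msg_vec=[0, 0, 1, 3]; VV[1]=max(VV[1],msg_vec) then VV[1][1]++ -> VV[1]=[0, 2, 2, 3]
Event 6: SEND 3->0: VV[3][3]++ -> VV[3]=[0, 0, 1, 4], msg_vec=[0, 0, 1, 4]; VV[0]=max(VV[0],msg_vec) then VV[0][0]++ -> VV[0]=[2, 0, 1, 4]
Event 7: SEND 3->1: VV[3][3]++ -> VV[3]=[0, 0, 1, 5], msg_vec=[0, 0, 1, 5]; VV[1]=max(VV[1],msg_vec) then VV[1][1]++ -> VV[1]=[0, 3, 2, 5]
Event 8: LOCAL 3: VV[3][3]++ -> VV[3]=[0, 0, 1, 6]
Event 6 stamp: [0, 0, 1, 4]
Event 8 stamp: [0, 0, 1, 6]
[0, 0, 1, 4] <= [0, 0, 1, 6]? True
[0, 0, 1, 6] <= [0, 0, 1, 4]? False
Relation: before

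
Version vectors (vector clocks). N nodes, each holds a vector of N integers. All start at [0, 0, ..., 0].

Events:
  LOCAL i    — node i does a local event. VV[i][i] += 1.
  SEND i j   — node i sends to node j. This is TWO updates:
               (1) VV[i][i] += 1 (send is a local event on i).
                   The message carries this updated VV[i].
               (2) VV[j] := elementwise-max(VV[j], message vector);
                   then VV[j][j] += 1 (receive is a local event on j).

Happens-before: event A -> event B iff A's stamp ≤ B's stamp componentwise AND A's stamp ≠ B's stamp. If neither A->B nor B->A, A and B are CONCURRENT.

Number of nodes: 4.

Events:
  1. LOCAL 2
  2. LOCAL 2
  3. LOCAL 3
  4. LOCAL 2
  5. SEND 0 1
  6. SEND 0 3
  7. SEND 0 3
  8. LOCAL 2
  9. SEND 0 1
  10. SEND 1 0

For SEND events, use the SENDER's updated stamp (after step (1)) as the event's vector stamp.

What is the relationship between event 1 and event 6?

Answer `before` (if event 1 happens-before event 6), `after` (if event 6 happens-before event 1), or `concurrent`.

Initial: VV[0]=[0, 0, 0, 0]
Initial: VV[1]=[0, 0, 0, 0]
Initial: VV[2]=[0, 0, 0, 0]
Initial: VV[3]=[0, 0, 0, 0]
Event 1: LOCAL 2: VV[2][2]++ -> VV[2]=[0, 0, 1, 0]
Event 2: LOCAL 2: VV[2][2]++ -> VV[2]=[0, 0, 2, 0]
Event 3: LOCAL 3: VV[3][3]++ -> VV[3]=[0, 0, 0, 1]
Event 4: LOCAL 2: VV[2][2]++ -> VV[2]=[0, 0, 3, 0]
Event 5: SEND 0->1: VV[0][0]++ -> VV[0]=[1, 0, 0, 0], msg_vec=[1, 0, 0, 0]; VV[1]=max(VV[1],msg_vec) then VV[1][1]++ -> VV[1]=[1, 1, 0, 0]
Event 6: SEND 0->3: VV[0][0]++ -> VV[0]=[2, 0, 0, 0], msg_vec=[2, 0, 0, 0]; VV[3]=max(VV[3],msg_vec) then VV[3][3]++ -> VV[3]=[2, 0, 0, 2]
Event 7: SEND 0->3: VV[0][0]++ -> VV[0]=[3, 0, 0, 0], msg_vec=[3, 0, 0, 0]; VV[3]=max(VV[3],msg_vec) then VV[3][3]++ -> VV[3]=[3, 0, 0, 3]
Event 8: LOCAL 2: VV[2][2]++ -> VV[2]=[0, 0, 4, 0]
Event 9: SEND 0->1: VV[0][0]++ -> VV[0]=[4, 0, 0, 0], msg_vec=[4, 0, 0, 0]; VV[1]=max(VV[1],msg_vec) then VV[1][1]++ -> VV[1]=[4, 2, 0, 0]
Event 10: SEND 1->0: VV[1][1]++ -> VV[1]=[4, 3, 0, 0], msg_vec=[4, 3, 0, 0]; VV[0]=max(VV[0],msg_vec) then VV[0][0]++ -> VV[0]=[5, 3, 0, 0]
Event 1 stamp: [0, 0, 1, 0]
Event 6 stamp: [2, 0, 0, 0]
[0, 0, 1, 0] <= [2, 0, 0, 0]? False
[2, 0, 0, 0] <= [0, 0, 1, 0]? False
Relation: concurrent

Answer: concurrent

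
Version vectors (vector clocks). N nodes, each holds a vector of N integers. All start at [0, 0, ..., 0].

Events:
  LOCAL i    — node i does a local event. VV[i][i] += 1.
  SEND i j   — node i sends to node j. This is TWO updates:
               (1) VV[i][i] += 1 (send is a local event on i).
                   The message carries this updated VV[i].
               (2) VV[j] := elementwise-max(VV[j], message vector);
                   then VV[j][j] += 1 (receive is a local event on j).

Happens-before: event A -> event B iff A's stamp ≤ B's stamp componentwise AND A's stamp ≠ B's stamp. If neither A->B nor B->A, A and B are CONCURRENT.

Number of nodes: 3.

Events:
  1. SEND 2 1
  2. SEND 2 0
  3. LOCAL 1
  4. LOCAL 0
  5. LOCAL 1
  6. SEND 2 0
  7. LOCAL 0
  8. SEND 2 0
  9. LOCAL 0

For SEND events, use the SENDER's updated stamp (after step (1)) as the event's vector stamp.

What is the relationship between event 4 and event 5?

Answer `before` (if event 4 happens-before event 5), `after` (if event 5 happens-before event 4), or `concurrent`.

Answer: concurrent

Derivation:
Initial: VV[0]=[0, 0, 0]
Initial: VV[1]=[0, 0, 0]
Initial: VV[2]=[0, 0, 0]
Event 1: SEND 2->1: VV[2][2]++ -> VV[2]=[0, 0, 1], msg_vec=[0, 0, 1]; VV[1]=max(VV[1],msg_vec) then VV[1][1]++ -> VV[1]=[0, 1, 1]
Event 2: SEND 2->0: VV[2][2]++ -> VV[2]=[0, 0, 2], msg_vec=[0, 0, 2]; VV[0]=max(VV[0],msg_vec) then VV[0][0]++ -> VV[0]=[1, 0, 2]
Event 3: LOCAL 1: VV[1][1]++ -> VV[1]=[0, 2, 1]
Event 4: LOCAL 0: VV[0][0]++ -> VV[0]=[2, 0, 2]
Event 5: LOCAL 1: VV[1][1]++ -> VV[1]=[0, 3, 1]
Event 6: SEND 2->0: VV[2][2]++ -> VV[2]=[0, 0, 3], msg_vec=[0, 0, 3]; VV[0]=max(VV[0],msg_vec) then VV[0][0]++ -> VV[0]=[3, 0, 3]
Event 7: LOCAL 0: VV[0][0]++ -> VV[0]=[4, 0, 3]
Event 8: SEND 2->0: VV[2][2]++ -> VV[2]=[0, 0, 4], msg_vec=[0, 0, 4]; VV[0]=max(VV[0],msg_vec) then VV[0][0]++ -> VV[0]=[5, 0, 4]
Event 9: LOCAL 0: VV[0][0]++ -> VV[0]=[6, 0, 4]
Event 4 stamp: [2, 0, 2]
Event 5 stamp: [0, 3, 1]
[2, 0, 2] <= [0, 3, 1]? False
[0, 3, 1] <= [2, 0, 2]? False
Relation: concurrent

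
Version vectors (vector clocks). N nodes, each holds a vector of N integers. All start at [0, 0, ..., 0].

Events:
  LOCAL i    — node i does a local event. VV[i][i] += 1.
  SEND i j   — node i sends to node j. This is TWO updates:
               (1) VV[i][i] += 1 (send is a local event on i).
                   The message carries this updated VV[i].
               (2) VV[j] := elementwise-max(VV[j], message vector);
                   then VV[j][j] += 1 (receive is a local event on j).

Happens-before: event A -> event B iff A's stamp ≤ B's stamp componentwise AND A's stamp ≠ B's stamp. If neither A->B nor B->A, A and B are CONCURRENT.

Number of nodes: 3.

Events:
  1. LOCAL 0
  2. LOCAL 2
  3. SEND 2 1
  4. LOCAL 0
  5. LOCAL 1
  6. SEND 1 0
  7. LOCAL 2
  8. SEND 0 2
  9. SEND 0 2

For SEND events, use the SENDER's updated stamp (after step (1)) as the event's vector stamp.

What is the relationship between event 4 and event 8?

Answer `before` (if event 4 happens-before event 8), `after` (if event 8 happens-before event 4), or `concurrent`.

Answer: before

Derivation:
Initial: VV[0]=[0, 0, 0]
Initial: VV[1]=[0, 0, 0]
Initial: VV[2]=[0, 0, 0]
Event 1: LOCAL 0: VV[0][0]++ -> VV[0]=[1, 0, 0]
Event 2: LOCAL 2: VV[2][2]++ -> VV[2]=[0, 0, 1]
Event 3: SEND 2->1: VV[2][2]++ -> VV[2]=[0, 0, 2], msg_vec=[0, 0, 2]; VV[1]=max(VV[1],msg_vec) then VV[1][1]++ -> VV[1]=[0, 1, 2]
Event 4: LOCAL 0: VV[0][0]++ -> VV[0]=[2, 0, 0]
Event 5: LOCAL 1: VV[1][1]++ -> VV[1]=[0, 2, 2]
Event 6: SEND 1->0: VV[1][1]++ -> VV[1]=[0, 3, 2], msg_vec=[0, 3, 2]; VV[0]=max(VV[0],msg_vec) then VV[0][0]++ -> VV[0]=[3, 3, 2]
Event 7: LOCAL 2: VV[2][2]++ -> VV[2]=[0, 0, 3]
Event 8: SEND 0->2: VV[0][0]++ -> VV[0]=[4, 3, 2], msg_vec=[4, 3, 2]; VV[2]=max(VV[2],msg_vec) then VV[2][2]++ -> VV[2]=[4, 3, 4]
Event 9: SEND 0->2: VV[0][0]++ -> VV[0]=[5, 3, 2], msg_vec=[5, 3, 2]; VV[2]=max(VV[2],msg_vec) then VV[2][2]++ -> VV[2]=[5, 3, 5]
Event 4 stamp: [2, 0, 0]
Event 8 stamp: [4, 3, 2]
[2, 0, 0] <= [4, 3, 2]? True
[4, 3, 2] <= [2, 0, 0]? False
Relation: before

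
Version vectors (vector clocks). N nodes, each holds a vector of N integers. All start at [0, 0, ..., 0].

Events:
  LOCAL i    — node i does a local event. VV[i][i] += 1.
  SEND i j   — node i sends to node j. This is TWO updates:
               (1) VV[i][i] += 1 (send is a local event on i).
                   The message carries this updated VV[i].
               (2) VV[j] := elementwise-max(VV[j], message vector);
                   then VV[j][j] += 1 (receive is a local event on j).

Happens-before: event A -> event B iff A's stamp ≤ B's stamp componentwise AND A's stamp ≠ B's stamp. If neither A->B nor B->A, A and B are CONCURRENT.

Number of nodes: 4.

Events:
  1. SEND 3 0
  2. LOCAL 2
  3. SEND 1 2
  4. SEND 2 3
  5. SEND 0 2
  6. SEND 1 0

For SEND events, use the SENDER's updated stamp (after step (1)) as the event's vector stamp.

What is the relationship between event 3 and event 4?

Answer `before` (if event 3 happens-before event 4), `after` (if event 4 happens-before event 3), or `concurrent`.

Initial: VV[0]=[0, 0, 0, 0]
Initial: VV[1]=[0, 0, 0, 0]
Initial: VV[2]=[0, 0, 0, 0]
Initial: VV[3]=[0, 0, 0, 0]
Event 1: SEND 3->0: VV[3][3]++ -> VV[3]=[0, 0, 0, 1], msg_vec=[0, 0, 0, 1]; VV[0]=max(VV[0],msg_vec) then VV[0][0]++ -> VV[0]=[1, 0, 0, 1]
Event 2: LOCAL 2: VV[2][2]++ -> VV[2]=[0, 0, 1, 0]
Event 3: SEND 1->2: VV[1][1]++ -> VV[1]=[0, 1, 0, 0], msg_vec=[0, 1, 0, 0]; VV[2]=max(VV[2],msg_vec) then VV[2][2]++ -> VV[2]=[0, 1, 2, 0]
Event 4: SEND 2->3: VV[2][2]++ -> VV[2]=[0, 1, 3, 0], msg_vec=[0, 1, 3, 0]; VV[3]=max(VV[3],msg_vec) then VV[3][3]++ -> VV[3]=[0, 1, 3, 2]
Event 5: SEND 0->2: VV[0][0]++ -> VV[0]=[2, 0, 0, 1], msg_vec=[2, 0, 0, 1]; VV[2]=max(VV[2],msg_vec) then VV[2][2]++ -> VV[2]=[2, 1, 4, 1]
Event 6: SEND 1->0: VV[1][1]++ -> VV[1]=[0, 2, 0, 0], msg_vec=[0, 2, 0, 0]; VV[0]=max(VV[0],msg_vec) then VV[0][0]++ -> VV[0]=[3, 2, 0, 1]
Event 3 stamp: [0, 1, 0, 0]
Event 4 stamp: [0, 1, 3, 0]
[0, 1, 0, 0] <= [0, 1, 3, 0]? True
[0, 1, 3, 0] <= [0, 1, 0, 0]? False
Relation: before

Answer: before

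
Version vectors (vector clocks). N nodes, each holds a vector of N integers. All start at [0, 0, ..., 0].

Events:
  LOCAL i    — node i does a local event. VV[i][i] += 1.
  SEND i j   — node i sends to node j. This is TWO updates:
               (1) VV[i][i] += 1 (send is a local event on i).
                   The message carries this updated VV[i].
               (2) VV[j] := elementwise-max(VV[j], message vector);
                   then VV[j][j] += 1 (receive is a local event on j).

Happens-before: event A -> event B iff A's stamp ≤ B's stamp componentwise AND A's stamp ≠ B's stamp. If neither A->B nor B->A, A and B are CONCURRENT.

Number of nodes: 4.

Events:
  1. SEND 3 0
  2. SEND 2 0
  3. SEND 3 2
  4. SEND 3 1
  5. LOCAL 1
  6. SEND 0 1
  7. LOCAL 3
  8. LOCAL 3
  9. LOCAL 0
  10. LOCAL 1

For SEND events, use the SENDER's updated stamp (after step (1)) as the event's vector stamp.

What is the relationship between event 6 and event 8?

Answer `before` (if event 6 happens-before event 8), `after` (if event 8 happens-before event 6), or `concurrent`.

Initial: VV[0]=[0, 0, 0, 0]
Initial: VV[1]=[0, 0, 0, 0]
Initial: VV[2]=[0, 0, 0, 0]
Initial: VV[3]=[0, 0, 0, 0]
Event 1: SEND 3->0: VV[3][3]++ -> VV[3]=[0, 0, 0, 1], msg_vec=[0, 0, 0, 1]; VV[0]=max(VV[0],msg_vec) then VV[0][0]++ -> VV[0]=[1, 0, 0, 1]
Event 2: SEND 2->0: VV[2][2]++ -> VV[2]=[0, 0, 1, 0], msg_vec=[0, 0, 1, 0]; VV[0]=max(VV[0],msg_vec) then VV[0][0]++ -> VV[0]=[2, 0, 1, 1]
Event 3: SEND 3->2: VV[3][3]++ -> VV[3]=[0, 0, 0, 2], msg_vec=[0, 0, 0, 2]; VV[2]=max(VV[2],msg_vec) then VV[2][2]++ -> VV[2]=[0, 0, 2, 2]
Event 4: SEND 3->1: VV[3][3]++ -> VV[3]=[0, 0, 0, 3], msg_vec=[0, 0, 0, 3]; VV[1]=max(VV[1],msg_vec) then VV[1][1]++ -> VV[1]=[0, 1, 0, 3]
Event 5: LOCAL 1: VV[1][1]++ -> VV[1]=[0, 2, 0, 3]
Event 6: SEND 0->1: VV[0][0]++ -> VV[0]=[3, 0, 1, 1], msg_vec=[3, 0, 1, 1]; VV[1]=max(VV[1],msg_vec) then VV[1][1]++ -> VV[1]=[3, 3, 1, 3]
Event 7: LOCAL 3: VV[3][3]++ -> VV[3]=[0, 0, 0, 4]
Event 8: LOCAL 3: VV[3][3]++ -> VV[3]=[0, 0, 0, 5]
Event 9: LOCAL 0: VV[0][0]++ -> VV[0]=[4, 0, 1, 1]
Event 10: LOCAL 1: VV[1][1]++ -> VV[1]=[3, 4, 1, 3]
Event 6 stamp: [3, 0, 1, 1]
Event 8 stamp: [0, 0, 0, 5]
[3, 0, 1, 1] <= [0, 0, 0, 5]? False
[0, 0, 0, 5] <= [3, 0, 1, 1]? False
Relation: concurrent

Answer: concurrent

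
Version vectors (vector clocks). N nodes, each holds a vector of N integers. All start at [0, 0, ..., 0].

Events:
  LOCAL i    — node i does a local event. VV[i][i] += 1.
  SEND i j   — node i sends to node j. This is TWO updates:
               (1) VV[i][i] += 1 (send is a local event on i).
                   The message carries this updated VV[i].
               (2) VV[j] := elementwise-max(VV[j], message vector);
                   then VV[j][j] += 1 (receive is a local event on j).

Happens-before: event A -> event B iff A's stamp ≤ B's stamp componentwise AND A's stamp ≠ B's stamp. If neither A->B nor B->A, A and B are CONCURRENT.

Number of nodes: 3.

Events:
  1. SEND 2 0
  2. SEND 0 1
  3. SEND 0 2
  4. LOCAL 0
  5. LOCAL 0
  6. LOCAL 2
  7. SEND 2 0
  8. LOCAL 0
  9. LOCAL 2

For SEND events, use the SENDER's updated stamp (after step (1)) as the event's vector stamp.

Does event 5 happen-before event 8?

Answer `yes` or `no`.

Answer: yes

Derivation:
Initial: VV[0]=[0, 0, 0]
Initial: VV[1]=[0, 0, 0]
Initial: VV[2]=[0, 0, 0]
Event 1: SEND 2->0: VV[2][2]++ -> VV[2]=[0, 0, 1], msg_vec=[0, 0, 1]; VV[0]=max(VV[0],msg_vec) then VV[0][0]++ -> VV[0]=[1, 0, 1]
Event 2: SEND 0->1: VV[0][0]++ -> VV[0]=[2, 0, 1], msg_vec=[2, 0, 1]; VV[1]=max(VV[1],msg_vec) then VV[1][1]++ -> VV[1]=[2, 1, 1]
Event 3: SEND 0->2: VV[0][0]++ -> VV[0]=[3, 0, 1], msg_vec=[3, 0, 1]; VV[2]=max(VV[2],msg_vec) then VV[2][2]++ -> VV[2]=[3, 0, 2]
Event 4: LOCAL 0: VV[0][0]++ -> VV[0]=[4, 0, 1]
Event 5: LOCAL 0: VV[0][0]++ -> VV[0]=[5, 0, 1]
Event 6: LOCAL 2: VV[2][2]++ -> VV[2]=[3, 0, 3]
Event 7: SEND 2->0: VV[2][2]++ -> VV[2]=[3, 0, 4], msg_vec=[3, 0, 4]; VV[0]=max(VV[0],msg_vec) then VV[0][0]++ -> VV[0]=[6, 0, 4]
Event 8: LOCAL 0: VV[0][0]++ -> VV[0]=[7, 0, 4]
Event 9: LOCAL 2: VV[2][2]++ -> VV[2]=[3, 0, 5]
Event 5 stamp: [5, 0, 1]
Event 8 stamp: [7, 0, 4]
[5, 0, 1] <= [7, 0, 4]? True. Equal? False. Happens-before: True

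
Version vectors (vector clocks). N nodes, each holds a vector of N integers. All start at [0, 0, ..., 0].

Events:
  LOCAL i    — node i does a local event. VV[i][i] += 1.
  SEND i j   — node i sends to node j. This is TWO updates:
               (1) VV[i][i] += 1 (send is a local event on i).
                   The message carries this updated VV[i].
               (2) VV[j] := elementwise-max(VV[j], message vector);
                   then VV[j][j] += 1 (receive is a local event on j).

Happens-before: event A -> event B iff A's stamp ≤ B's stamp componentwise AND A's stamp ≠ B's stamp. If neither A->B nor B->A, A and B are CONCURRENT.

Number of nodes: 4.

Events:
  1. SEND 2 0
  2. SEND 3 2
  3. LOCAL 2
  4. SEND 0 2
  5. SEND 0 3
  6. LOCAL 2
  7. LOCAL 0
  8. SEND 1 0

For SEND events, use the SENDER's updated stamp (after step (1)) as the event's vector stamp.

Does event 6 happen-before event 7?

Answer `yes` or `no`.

Initial: VV[0]=[0, 0, 0, 0]
Initial: VV[1]=[0, 0, 0, 0]
Initial: VV[2]=[0, 0, 0, 0]
Initial: VV[3]=[0, 0, 0, 0]
Event 1: SEND 2->0: VV[2][2]++ -> VV[2]=[0, 0, 1, 0], msg_vec=[0, 0, 1, 0]; VV[0]=max(VV[0],msg_vec) then VV[0][0]++ -> VV[0]=[1, 0, 1, 0]
Event 2: SEND 3->2: VV[3][3]++ -> VV[3]=[0, 0, 0, 1], msg_vec=[0, 0, 0, 1]; VV[2]=max(VV[2],msg_vec) then VV[2][2]++ -> VV[2]=[0, 0, 2, 1]
Event 3: LOCAL 2: VV[2][2]++ -> VV[2]=[0, 0, 3, 1]
Event 4: SEND 0->2: VV[0][0]++ -> VV[0]=[2, 0, 1, 0], msg_vec=[2, 0, 1, 0]; VV[2]=max(VV[2],msg_vec) then VV[2][2]++ -> VV[2]=[2, 0, 4, 1]
Event 5: SEND 0->3: VV[0][0]++ -> VV[0]=[3, 0, 1, 0], msg_vec=[3, 0, 1, 0]; VV[3]=max(VV[3],msg_vec) then VV[3][3]++ -> VV[3]=[3, 0, 1, 2]
Event 6: LOCAL 2: VV[2][2]++ -> VV[2]=[2, 0, 5, 1]
Event 7: LOCAL 0: VV[0][0]++ -> VV[0]=[4, 0, 1, 0]
Event 8: SEND 1->0: VV[1][1]++ -> VV[1]=[0, 1, 0, 0], msg_vec=[0, 1, 0, 0]; VV[0]=max(VV[0],msg_vec) then VV[0][0]++ -> VV[0]=[5, 1, 1, 0]
Event 6 stamp: [2, 0, 5, 1]
Event 7 stamp: [4, 0, 1, 0]
[2, 0, 5, 1] <= [4, 0, 1, 0]? False. Equal? False. Happens-before: False

Answer: no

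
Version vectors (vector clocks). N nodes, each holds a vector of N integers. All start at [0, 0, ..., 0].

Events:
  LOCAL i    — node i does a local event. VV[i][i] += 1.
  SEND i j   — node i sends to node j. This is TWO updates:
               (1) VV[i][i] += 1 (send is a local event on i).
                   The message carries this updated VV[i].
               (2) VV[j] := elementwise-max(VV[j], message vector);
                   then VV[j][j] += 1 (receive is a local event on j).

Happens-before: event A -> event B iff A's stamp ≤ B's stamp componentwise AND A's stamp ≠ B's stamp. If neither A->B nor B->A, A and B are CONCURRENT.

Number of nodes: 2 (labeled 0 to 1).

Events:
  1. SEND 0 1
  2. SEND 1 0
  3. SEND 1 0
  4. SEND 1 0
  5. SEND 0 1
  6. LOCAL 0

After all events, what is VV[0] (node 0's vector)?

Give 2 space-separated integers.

Answer: 6 4

Derivation:
Initial: VV[0]=[0, 0]
Initial: VV[1]=[0, 0]
Event 1: SEND 0->1: VV[0][0]++ -> VV[0]=[1, 0], msg_vec=[1, 0]; VV[1]=max(VV[1],msg_vec) then VV[1][1]++ -> VV[1]=[1, 1]
Event 2: SEND 1->0: VV[1][1]++ -> VV[1]=[1, 2], msg_vec=[1, 2]; VV[0]=max(VV[0],msg_vec) then VV[0][0]++ -> VV[0]=[2, 2]
Event 3: SEND 1->0: VV[1][1]++ -> VV[1]=[1, 3], msg_vec=[1, 3]; VV[0]=max(VV[0],msg_vec) then VV[0][0]++ -> VV[0]=[3, 3]
Event 4: SEND 1->0: VV[1][1]++ -> VV[1]=[1, 4], msg_vec=[1, 4]; VV[0]=max(VV[0],msg_vec) then VV[0][0]++ -> VV[0]=[4, 4]
Event 5: SEND 0->1: VV[0][0]++ -> VV[0]=[5, 4], msg_vec=[5, 4]; VV[1]=max(VV[1],msg_vec) then VV[1][1]++ -> VV[1]=[5, 5]
Event 6: LOCAL 0: VV[0][0]++ -> VV[0]=[6, 4]
Final vectors: VV[0]=[6, 4]; VV[1]=[5, 5]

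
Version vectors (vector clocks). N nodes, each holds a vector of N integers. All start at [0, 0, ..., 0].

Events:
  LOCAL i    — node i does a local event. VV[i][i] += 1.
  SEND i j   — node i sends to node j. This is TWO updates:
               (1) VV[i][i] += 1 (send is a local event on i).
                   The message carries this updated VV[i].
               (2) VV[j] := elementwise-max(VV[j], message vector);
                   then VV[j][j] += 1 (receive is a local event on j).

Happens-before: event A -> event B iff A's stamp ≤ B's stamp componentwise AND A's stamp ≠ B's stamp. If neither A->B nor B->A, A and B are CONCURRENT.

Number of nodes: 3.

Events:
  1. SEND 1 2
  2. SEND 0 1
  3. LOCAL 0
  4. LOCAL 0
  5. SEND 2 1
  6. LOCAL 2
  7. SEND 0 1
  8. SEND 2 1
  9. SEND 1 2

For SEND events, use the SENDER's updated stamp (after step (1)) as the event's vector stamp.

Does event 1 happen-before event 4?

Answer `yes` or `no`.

Answer: no

Derivation:
Initial: VV[0]=[0, 0, 0]
Initial: VV[1]=[0, 0, 0]
Initial: VV[2]=[0, 0, 0]
Event 1: SEND 1->2: VV[1][1]++ -> VV[1]=[0, 1, 0], msg_vec=[0, 1, 0]; VV[2]=max(VV[2],msg_vec) then VV[2][2]++ -> VV[2]=[0, 1, 1]
Event 2: SEND 0->1: VV[0][0]++ -> VV[0]=[1, 0, 0], msg_vec=[1, 0, 0]; VV[1]=max(VV[1],msg_vec) then VV[1][1]++ -> VV[1]=[1, 2, 0]
Event 3: LOCAL 0: VV[0][0]++ -> VV[0]=[2, 0, 0]
Event 4: LOCAL 0: VV[0][0]++ -> VV[0]=[3, 0, 0]
Event 5: SEND 2->1: VV[2][2]++ -> VV[2]=[0, 1, 2], msg_vec=[0, 1, 2]; VV[1]=max(VV[1],msg_vec) then VV[1][1]++ -> VV[1]=[1, 3, 2]
Event 6: LOCAL 2: VV[2][2]++ -> VV[2]=[0, 1, 3]
Event 7: SEND 0->1: VV[0][0]++ -> VV[0]=[4, 0, 0], msg_vec=[4, 0, 0]; VV[1]=max(VV[1],msg_vec) then VV[1][1]++ -> VV[1]=[4, 4, 2]
Event 8: SEND 2->1: VV[2][2]++ -> VV[2]=[0, 1, 4], msg_vec=[0, 1, 4]; VV[1]=max(VV[1],msg_vec) then VV[1][1]++ -> VV[1]=[4, 5, 4]
Event 9: SEND 1->2: VV[1][1]++ -> VV[1]=[4, 6, 4], msg_vec=[4, 6, 4]; VV[2]=max(VV[2],msg_vec) then VV[2][2]++ -> VV[2]=[4, 6, 5]
Event 1 stamp: [0, 1, 0]
Event 4 stamp: [3, 0, 0]
[0, 1, 0] <= [3, 0, 0]? False. Equal? False. Happens-before: False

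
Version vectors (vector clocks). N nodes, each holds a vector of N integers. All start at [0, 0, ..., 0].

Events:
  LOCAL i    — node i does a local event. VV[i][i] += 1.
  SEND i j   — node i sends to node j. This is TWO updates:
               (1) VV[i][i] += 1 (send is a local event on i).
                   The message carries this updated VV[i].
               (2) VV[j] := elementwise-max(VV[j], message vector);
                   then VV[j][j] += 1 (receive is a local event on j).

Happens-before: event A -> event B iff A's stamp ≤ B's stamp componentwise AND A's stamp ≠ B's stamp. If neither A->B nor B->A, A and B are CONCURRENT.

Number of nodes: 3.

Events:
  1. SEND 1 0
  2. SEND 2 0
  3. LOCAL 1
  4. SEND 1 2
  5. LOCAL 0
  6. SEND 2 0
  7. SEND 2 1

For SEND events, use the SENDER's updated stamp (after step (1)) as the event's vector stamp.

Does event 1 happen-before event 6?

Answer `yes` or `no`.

Answer: yes

Derivation:
Initial: VV[0]=[0, 0, 0]
Initial: VV[1]=[0, 0, 0]
Initial: VV[2]=[0, 0, 0]
Event 1: SEND 1->0: VV[1][1]++ -> VV[1]=[0, 1, 0], msg_vec=[0, 1, 0]; VV[0]=max(VV[0],msg_vec) then VV[0][0]++ -> VV[0]=[1, 1, 0]
Event 2: SEND 2->0: VV[2][2]++ -> VV[2]=[0, 0, 1], msg_vec=[0, 0, 1]; VV[0]=max(VV[0],msg_vec) then VV[0][0]++ -> VV[0]=[2, 1, 1]
Event 3: LOCAL 1: VV[1][1]++ -> VV[1]=[0, 2, 0]
Event 4: SEND 1->2: VV[1][1]++ -> VV[1]=[0, 3, 0], msg_vec=[0, 3, 0]; VV[2]=max(VV[2],msg_vec) then VV[2][2]++ -> VV[2]=[0, 3, 2]
Event 5: LOCAL 0: VV[0][0]++ -> VV[0]=[3, 1, 1]
Event 6: SEND 2->0: VV[2][2]++ -> VV[2]=[0, 3, 3], msg_vec=[0, 3, 3]; VV[0]=max(VV[0],msg_vec) then VV[0][0]++ -> VV[0]=[4, 3, 3]
Event 7: SEND 2->1: VV[2][2]++ -> VV[2]=[0, 3, 4], msg_vec=[0, 3, 4]; VV[1]=max(VV[1],msg_vec) then VV[1][1]++ -> VV[1]=[0, 4, 4]
Event 1 stamp: [0, 1, 0]
Event 6 stamp: [0, 3, 3]
[0, 1, 0] <= [0, 3, 3]? True. Equal? False. Happens-before: True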